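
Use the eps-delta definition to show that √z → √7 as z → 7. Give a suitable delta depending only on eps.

delta = min(7, √7·eps)

Let eps > 0. We want delta > 0 such that 0 < |z − 7| < delta implies |√z − √7| < eps.
Rationalise: √z − √7 = (z − 7)/(√z + √7), so |√z − √7| = |z − 7|/(√z + √7).
Restrict delta ≤ 7 so that |z − 7| < 7 forces z > 0, and then √z + √7 > √7.
Hence |√z − √7| < |z − 7|/√7, which is < eps once |z − 7| < √7·eps.
Take delta = min(7, √7·eps). If 0 < |z − 7| < delta then z > 0 and |√z − √7| < |z − 7|/√7 < eps.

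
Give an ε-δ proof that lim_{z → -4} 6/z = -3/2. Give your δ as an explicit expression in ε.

δ = min(2, (4/3)ε)

Suppose ε > 0. We seek δ > 0 such that 0 < |z + 4| < δ implies |6/z + 3/2| < ε.
|6/z + 3/2| = 6·|-4 − z|/(4·|z|) = 6|z + 4|/(4|z|).
Require δ ≤ 2 so that |z| > 4 − 2 = 2, hence 4|z| > 8.
Then |6/z + 3/2| < 6|z + 4|/8, which is < ε when |z + 4| < (4/3)ε.
Take δ = min(2, (4/3)ε). Then 0 < |z + 4| < δ gives both |z + 4| < 2 and |z + 4| < (4/3)ε, so |6/z + 3/2| < ε.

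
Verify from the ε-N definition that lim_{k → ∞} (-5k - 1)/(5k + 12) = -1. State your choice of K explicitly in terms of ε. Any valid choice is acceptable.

Fix ε > 0. For k ≥ 1, |(-5k - 1)/(5k + 12) + 1| = |55|/(5(5k + 12)) = 55/(5(5k + 12)).
Since 5k + 12 ≥ 5k for k ≥ 1, this is ≤ 55/(5·5k) = (11/5)/k.
So |(-5k - 1)/(5k + 12) + 1| < ε whenever k > (11/5)/ε.
Take K = (11/5)/ε. If k > K then |(-5k - 1)/(5k + 12) + 1| ≤ (11/5)/k < ε.

K = (11/5)/ε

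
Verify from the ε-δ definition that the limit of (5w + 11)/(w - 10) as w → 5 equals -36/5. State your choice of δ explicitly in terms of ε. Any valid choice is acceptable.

Let ε > 0. We want δ > 0 with 0 < |w − 5| < δ ⇒ |(5w + 11)/(w - 10) + 36/5| < ε.
Combining over a common denominator, (5w + 11)/(w - 10) + 36/5 = [(5w + 11)·(-5) − 36·(w - 10)] / [(-5)·(w - 10)] = -61(w − 5) / ((-5)(w - 10)).
So |(5w + 11)/(w - 10) + 36/5| = 61|w − 5| / (5·|w − 10|).
Require δ ≤ 5/2, so |w − 10| ≥ |-5| − |w − 5| > 5 − 5/2 = 5/2.
Hence |(5w + 11)/(w - 10) + 36/5| < 61|w − 5|/(5·(5/2)) = (122/25)|w − 5|, which is < ε once |w − 5| < (25/122)ε.
Take δ = min(5/2, (25/122)ε). Then 0 < |w − 5| < δ forces both bounds, so |(5w + 11)/(w - 10) + 36/5| < ε.

δ = min(5/2, (25/122)ε)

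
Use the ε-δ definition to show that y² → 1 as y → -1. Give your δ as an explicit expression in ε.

Suppose ε > 0. We seek δ > 0 with 0 < |y + 1| < δ ⇒ |y² − 1| < ε.
Factor: y² − 1 = (y + 1)(y - 1), so |y² − 1| = |y + 1|·|y - 1|.
Impose δ ≤ 1 so that |y| < 2; then |y - 1| ≤ 3.
Hence |y² − 1| ≤ 3|y + 1|, which is < ε once |y + 1| < ε/3.
Take δ = min(1, ε/3). If 0 < |y + 1| < δ then both bounds hold and |y² − 1| ≤ 3|y + 1| < 3·(ε/3) = ε.

δ = min(1, ε/3)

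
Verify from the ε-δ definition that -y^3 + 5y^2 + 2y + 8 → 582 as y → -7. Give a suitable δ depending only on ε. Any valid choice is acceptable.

Let ε > 0 be given. We want δ > 0 such that 0 < |y + 7| < δ implies |(-y^3 + 5y^2 + 2y + 8) − 582| < ε.
(-y^3 + 5y^2 + 2y + 8) − 582 = -y^3 + 5y^2 + 2y - 574 = (y + 7)(-y^2 + 12y - 82).
So |(-y^3 + 5y^2 + 2y + 8) − 582| = |y + 7|·|-y^2 + 12y - 82|.
Assume first that |y + 7| < 1, so |y| < 8. Then |-y^2 + 12y - 82| ≤ 8^2 + 12·8 + 82 = 242.
Hence |(-y^3 + 5y^2 + 2y + 8) − 582| ≤ 242|y + 7| < ε provided |y + 7| < ε/242.
Choosing δ = min(1, ε/242) ensures both conditions, hence |(-y^3 + 5y^2 + 2y + 8) − 582| < ε.

δ = min(1, ε/242)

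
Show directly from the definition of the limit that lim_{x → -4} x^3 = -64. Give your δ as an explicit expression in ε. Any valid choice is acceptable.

Let ε > 0. We seek δ > 0 with 0 < |x + 4| < δ ⇒ |x^3 + 64| < ε.
Factor: x^3 + 64 = (x + 4)(x^2 - 4x + 16), so |x^3 + 64| = |x + 4|·|x^2 - 4x + 16|.
Restrict δ ≤ 1. Then |x + 4| < 1 gives |x| < 5, so by the triangle inequality |x^2 - 4x + 16| ≤ 5^2 + 4·5 + 16 = 61.
Hence |x^3 + 64| ≤ 61|x + 4|, which is < ε once |x + 4| < ε/61.
Take δ = min(1, ε/61). If 0 < |x + 4| < δ then both bounds hold and |x^3 + 64| ≤ 61|x + 4| < 61·(ε/61) = ε.

δ = min(1, ε/61)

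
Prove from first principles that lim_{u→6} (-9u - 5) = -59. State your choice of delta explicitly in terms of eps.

Fix eps > 0. We need delta > 0 so that 0 < |u − 6| < delta implies |(-9u - 5) + 59| < eps.
|(-9u - 5) + 59| = |-9u + 54| = 9|u − 6|.
So 9|u − 6| < eps exactly when |u − 6| < eps/9.
Take delta = eps/9. If 0 < |u − 6| < delta then |(-9u - 5) + 59| = 9|u − 6| < 9·(eps/9) = eps.

delta = eps/9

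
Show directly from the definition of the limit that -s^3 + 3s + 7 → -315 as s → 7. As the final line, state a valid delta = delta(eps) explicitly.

delta = min(2, eps/190)

Let eps > 0. We want delta > 0 such that 0 < |s − 7| < delta implies |(-s^3 + 3s + 7) + 315| < eps.
(-s^3 + 3s + 7) + 315 = -s^3 + 3s + 322 = (s − 7)(-s^2 - 7s - 46).
So |(-s^3 + 3s + 7) + 315| = |s − 7|·|-s^2 - 7s - 46|.
Require delta ≤ 2. Then |s − 7| < 2 gives |s| < 9, and by the triangle inequality |-s^2 - 7s - 46| ≤ 9^2 + 7·9 + 46 = 190.
Hence |(-s^3 + 3s + 7) + 315| ≤ 190|s − 7| < eps provided |s − 7| < eps/190.
Choosing delta = min(2, eps/190) ensures both conditions, hence |(-s^3 + 3s + 7) + 315| < eps.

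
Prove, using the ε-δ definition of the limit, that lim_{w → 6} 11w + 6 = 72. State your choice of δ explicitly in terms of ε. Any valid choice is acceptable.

Let ε > 0. We need δ > 0 so that 0 < |w − 6| < δ implies |(11w + 6) − 72| < ε.
Since (11w + 6) − 72 = 11(w − 6), we have |(11w + 6) − 72| = 11|w − 6|.
Thus it suffices that |w − 6| < ε/11.
Take δ = ε/11. If 0 < |w − 6| < δ then |(11w + 6) − 72| = 11|w − 6| < 11·(ε/11) = ε.

δ = ε/11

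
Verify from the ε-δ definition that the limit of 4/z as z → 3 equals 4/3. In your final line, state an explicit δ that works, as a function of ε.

δ = min(3/2, (9/8)ε)

Suppose ε > 0. We seek δ > 0 such that 0 < |z − 3| < δ implies |4/z − (4/3)| < ε.
|4/z − (4/3)| = 4·|3 − z|/(3·|z|) = 4|z − 3|/(3|z|).
Require δ ≤ 3/2 so that |z| > 3 − 3/2 = 3/2, hence 3|z| > 9/2.
Then |4/z − (4/3)| < 4|z − 3|/(9/2), which is < ε when |z − 3| < (9/8)ε.
Take δ = min(3/2, (9/8)ε). Then 0 < |z − 3| < δ gives both |z − 3| < 3/2 and |z − 3| < (9/8)ε, so |4/z − (4/3)| < ε.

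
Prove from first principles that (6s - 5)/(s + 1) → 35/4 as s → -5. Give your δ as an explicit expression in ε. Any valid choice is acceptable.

Let ε > 0 be given. We want δ > 0 with 0 < |s + 5| < δ ⇒ |(6s - 5)/(s + 1) − (35/4)| < ε.
Combining over a common denominator, (6s - 5)/(s + 1) − (35/4) = [(6s - 5)·(-4) − (-35)·(s + 1)] / [(-4)·(s + 1)] = 11(s + 5) / ((-4)(s + 1)).
So |(6s - 5)/(s + 1) − (35/4)| = 11|s + 5| / (4·|s + 1|).
Restrict δ ≤ 2. Then |s + 5| < 2 gives |s + 1| = |(s + 5) + (-4)| ≥ 4 − 2 = 2.
Hence |(6s - 5)/(s + 1) − (35/4)| < 11|s + 5|/(4·2) = (11/8)|s + 5|, which is < ε once |s + 5| < (8/11)ε.
Take δ = min(2, (8/11)ε). Then 0 < |s + 5| < δ forces both bounds, so |(6s - 5)/(s + 1) − (35/4)| < ε.

δ = min(2, (8/11)ε)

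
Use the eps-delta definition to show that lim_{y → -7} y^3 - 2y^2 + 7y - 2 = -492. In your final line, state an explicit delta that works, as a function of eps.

delta = min(1, eps/206)

Let eps > 0. We want delta > 0 such that 0 < |y + 7| < delta implies |(y^3 - 2y^2 + 7y - 2) + 492| < eps.
(y^3 - 2y^2 + 7y - 2) + 492 = y^3 - 2y^2 + 7y + 490 = (y + 7)(y^2 - 9y + 70).
So |(y^3 - 2y^2 + 7y - 2) + 492| = |y + 7|·|y^2 - 9y + 70|.
Assume first that |y + 7| < 1, so |y| < 8. Then |y^2 - 9y + 70| ≤ 8^2 + 9·8 + 70 = 206.
Hence |(y^3 - 2y^2 + 7y - 2) + 492| ≤ 206|y + 7| < eps provided |y + 7| < eps/206.
Choosing delta = min(1, eps/206) ensures both conditions, hence |(y^3 - 2y^2 + 7y - 2) + 492| < eps.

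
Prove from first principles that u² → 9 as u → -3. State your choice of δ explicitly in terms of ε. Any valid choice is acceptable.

Let ε > 0. We seek δ > 0 with 0 < |u + 3| < δ ⇒ |u² − 9| < ε.
Factor: u² − 9 = (u + 3)(u - 3), so |u² − 9| = |u + 3|·|u - 3|.
Impose δ ≤ 1 so that |u| < 4; then |u - 3| ≤ 7.
Hence |u² − 9| ≤ 7|u + 3|, which is < ε once |u + 3| < ε/7.
Take δ = min(1, ε/7). If 0 < |u + 3| < δ then both bounds hold and |u² − 9| ≤ 7|u + 3| < 7·(ε/7) = ε.

δ = min(1, ε/7)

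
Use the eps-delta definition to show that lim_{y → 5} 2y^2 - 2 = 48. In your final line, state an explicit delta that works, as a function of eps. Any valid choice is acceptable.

delta = min(2, eps/24)

Suppose eps > 0. We want delta > 0 such that 0 < |y − 5| < delta implies |(2y^2 - 2) − 48| < eps.
(2y^2 - 2) − 48 = 2y^2 - 50 = (y − 5)(2y + 10).
So |(2y^2 - 2) − 48| = |y − 5|·|2y + 10|.
Assume first that |y − 5| < 2, so |y| < 7. Then |2y + 10| ≤ 2·7 + 10 = 24.
Hence |(2y^2 - 2) − 48| ≤ 24|y − 5| < eps provided |y − 5| < eps/24.
Choosing delta = min(2, eps/24) ensures both conditions, hence |(2y^2 - 2) − 48| < eps.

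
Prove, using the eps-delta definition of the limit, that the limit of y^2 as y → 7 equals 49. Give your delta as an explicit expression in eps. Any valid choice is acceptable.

delta = min(1, eps/15)

Let eps > 0 be given. We seek delta > 0 with 0 < |y − 7| < delta ⇒ |y^2 − 49| < eps.
Factor: y^2 − 49 = (y − 7)(y + 7), so |y^2 − 49| = |y − 7|·|y + 7|.
Restrict delta ≤ 1. Then |y − 7| < 1 gives |y| < 8, so by the triangle inequality |y + 7| ≤ 8 + 7 = 15.
Hence |y^2 − 49| ≤ 15|y − 7|, which is < eps once |y − 7| < eps/15.
Take delta = min(1, eps/15). If 0 < |y − 7| < delta then both bounds hold and |y^2 − 49| ≤ 15|y − 7| < 15·(eps/15) = eps.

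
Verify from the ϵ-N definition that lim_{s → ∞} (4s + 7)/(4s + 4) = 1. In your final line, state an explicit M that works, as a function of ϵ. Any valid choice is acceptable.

M = (3/4)/ϵ

Suppose ϵ > 0. We seek M > 0 such that s > M implies |(4s + 7)/(4s + 4) − 1| < ϵ.
(4s + 7)/(4s + 4) − 1 = (4(4s + 7) − 4(4s + 4)) / (4(4s + 4)) = 12/(4(4s + 4)).
For s > 0 we have 4s + 4 > 4s, so |(4s + 7)/(4s + 4) − 1| = 12/(4(4s + 4)) < 12/(4·4s) = (3/4)/s.
Thus |(4s + 7)/(4s + 4) − 1| < ϵ whenever s > (3/4)/ϵ.
Take M = (3/4)/ϵ. If s > M then |(4s + 7)/(4s + 4) − 1| < (3/4)/s < ϵ.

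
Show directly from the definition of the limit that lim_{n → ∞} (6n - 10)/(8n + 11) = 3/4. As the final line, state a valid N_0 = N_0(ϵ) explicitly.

N_0 = (73/32)/ϵ

Fix ϵ > 0. For n ≥ 1, |(6n - 10)/(8n + 11) − (3/4)| = |-146|/(8(8n + 11)) = 146/(8(8n + 11)).
Since 8n + 11 ≥ 8n for n ≥ 1, this is ≤ 146/(8·8n) = (73/32)/n.
So |(6n - 10)/(8n + 11) − (3/4)| < ϵ whenever n > (73/32)/ϵ.
Take N_0 = (73/32)/ϵ. If n > N_0 then |(6n - 10)/(8n + 11) − (3/4)| ≤ (73/32)/n < ϵ.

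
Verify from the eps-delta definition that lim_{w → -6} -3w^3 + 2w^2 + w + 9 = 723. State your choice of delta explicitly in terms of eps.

Fix eps > 0. We want delta > 0 such that 0 < |w + 6| < delta implies |(-3w^3 + 2w^2 + w + 9) − 723| < eps.
(-3w^3 + 2w^2 + w + 9) − 723 = -3w^3 + 2w^2 + w - 714 = (w + 6)(-3w^2 + 20w - 119).
So |(-3w^3 + 2w^2 + w + 9) − 723| = |w + 6|·|-3w^2 + 20w - 119|.
Assume first that |w + 6| < 1, so |w| < 7. Then |-3w^2 + 20w - 119| ≤ 3·7^2 + 20·7 + 119 = 406.
Hence |(-3w^3 + 2w^2 + w + 9) − 723| ≤ 406|w + 6| < eps provided |w + 6| < eps/406.
Choosing delta = min(1, eps/406) ensures both conditions, hence |(-3w^3 + 2w^2 + w + 9) − 723| < eps.

delta = min(1, eps/406)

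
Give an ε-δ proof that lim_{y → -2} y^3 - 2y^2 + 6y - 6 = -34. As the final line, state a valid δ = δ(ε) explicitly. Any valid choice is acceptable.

δ = min(2, ε/46)

Let ε > 0 be given. We want δ > 0 such that 0 < |y + 2| < δ implies |(y^3 - 2y^2 + 6y - 6) + 34| < ε.
(y^3 - 2y^2 + 6y - 6) + 34 = y^3 - 2y^2 + 6y + 28 = (y + 2)(y^2 - 4y + 14).
So |(y^3 - 2y^2 + 6y - 6) + 34| = |y + 2|·|y^2 - 4y + 14|.
Require δ ≤ 2. Then |y + 2| < 2 gives |y| < 4, and by the triangle inequality |y^2 - 4y + 14| ≤ 4^2 + 4·4 + 14 = 46.
Hence |(y^3 - 2y^2 + 6y - 6) + 34| ≤ 46|y + 2| < ε provided |y + 2| < ε/46.
Choosing δ = min(2, ε/46) ensures both conditions, hence |(y^3 - 2y^2 + 6y - 6) + 34| < ε.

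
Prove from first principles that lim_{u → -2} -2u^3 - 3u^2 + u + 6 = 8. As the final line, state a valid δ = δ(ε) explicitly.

δ = min(2, ε/37)

Fix ε > 0. We want δ > 0 such that 0 < |u + 2| < δ implies |(-2u^3 - 3u^2 + u + 6) − 8| < ε.
(-2u^3 - 3u^2 + u + 6) − 8 = -2u^3 - 3u^2 + u - 2 = (u + 2)(-2u^2 + u - 1).
So |(-2u^3 - 3u^2 + u + 6) − 8| = |u + 2|·|-2u^2 + u - 1|.
Require δ ≤ 2. Then |u + 2| < 2 gives |u| < 4, and by the triangle inequality |-2u^2 + u - 1| ≤ 2·4^2 + 4 + 1 = 37.
Hence |(-2u^3 - 3u^2 + u + 6) − 8| ≤ 37|u + 2| < ε provided |u + 2| < ε/37.
Take δ = min(2, ε/37). Then 0 < |u + 2| < δ gives both |u + 2| < 2 and |u + 2| < ε/37, so |(-2u^3 - 3u^2 + u + 6) − 8| < ε.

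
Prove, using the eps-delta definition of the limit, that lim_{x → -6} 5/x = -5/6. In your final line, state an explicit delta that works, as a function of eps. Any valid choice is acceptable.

delta = min(3, (18/5)eps)

Let eps > 0 be given. We seek delta > 0 such that 0 < |x + 6| < delta implies |5/x + 5/6| < eps.
|5/x + 5/6| = 5·|-6 − x|/(6·|x|) = 5|x + 6|/(6|x|).
Require delta ≤ 3 so that |x| > 6 − 3 = 3, hence 6|x| > 18.
Then |5/x + 5/6| < 5|x + 6|/18, which is < eps when |x + 6| < (18/5)eps.
Take delta = min(3, (18/5)eps). Then 0 < |x + 6| < delta gives both |x + 6| < 3 and |x + 6| < (18/5)eps, so |5/x + 5/6| < eps.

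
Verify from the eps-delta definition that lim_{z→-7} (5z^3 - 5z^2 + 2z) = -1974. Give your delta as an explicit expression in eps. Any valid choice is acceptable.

delta = min(1, eps/922)

Let eps > 0. We want delta > 0 such that 0 < |z + 7| < delta implies |(5z^3 - 5z^2 + 2z) + 1974| < eps.
(5z^3 - 5z^2 + 2z) + 1974 = 5z^3 - 5z^2 + 2z + 1974 = (z + 7)(5z^2 - 40z + 282).
So |(5z^3 - 5z^2 + 2z) + 1974| = |z + 7|·|5z^2 - 40z + 282|.
Assume first that |z + 7| < 1, so |z| < 8. Then |5z^2 - 40z + 282| ≤ 5·8^2 + 40·8 + 282 = 922.
Hence |(5z^3 - 5z^2 + 2z) + 1974| ≤ 922|z + 7| < eps provided |z + 7| < eps/922.
Take delta = min(1, eps/922). Then 0 < |z + 7| < delta gives both |z + 7| < 1 and |z + 7| < eps/922, so |(5z^3 - 5z^2 + 2z) + 1974| < eps.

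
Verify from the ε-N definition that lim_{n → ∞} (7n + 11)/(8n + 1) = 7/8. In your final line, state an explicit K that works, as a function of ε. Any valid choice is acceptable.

Suppose ε > 0. For n ≥ 1, |(7n + 11)/(8n + 1) − (7/8)| = |81|/(8(8n + 1)) = 81/(8(8n + 1)).
Since 8n + 1 ≥ 8n for n ≥ 1, this is ≤ 81/(8·8n) = (81/64)/n.
So |(7n + 11)/(8n + 1) − (7/8)| < ε whenever n > (81/64)/ε.
Take K = (81/64)/ε. If n > K then |(7n + 11)/(8n + 1) − (7/8)| ≤ (81/64)/n < ε.

K = (81/64)/ε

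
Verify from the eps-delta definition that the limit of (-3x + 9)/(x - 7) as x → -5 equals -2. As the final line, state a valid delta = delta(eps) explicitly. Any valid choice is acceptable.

Suppose eps > 0. We want delta > 0 with 0 < |x + 5| < delta ⇒ |(-3x + 9)/(x - 7) + 2| < eps.
Combining over a common denominator, (-3x + 9)/(x - 7) + 2 = [(-3x + 9)·(-12) − 24·(x - 7)] / [(-12)·(x - 7)] = 12(x + 5) / ((-12)(x - 7)).
So |(-3x + 9)/(x - 7) + 2| = 12|x + 5| / (12·|x − 7|).
Require delta ≤ 6, so |x − 7| ≥ |-12| − |x + 5| > 12 − 6 = 6.
Hence |(-3x + 9)/(x - 7) + 2| < 12|x + 5|/(12·6) = (1/6)|x + 5|, which is < eps once |x + 5| < 6eps.
Take delta = min(6, 6eps). Then 0 < |x + 5| < delta forces both bounds, so |(-3x + 9)/(x - 7) + 2| < eps.

delta = min(6, 6eps)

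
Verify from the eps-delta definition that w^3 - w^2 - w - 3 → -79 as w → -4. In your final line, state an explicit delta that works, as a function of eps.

delta = min(2, eps/85)

Suppose eps > 0. We want delta > 0 such that 0 < |w + 4| < delta implies |(w^3 - w^2 - w - 3) + 79| < eps.
(w^3 - w^2 - w - 3) + 79 = w^3 - w^2 - w + 76 = (w + 4)(w^2 - 5w + 19).
So |(w^3 - w^2 - w - 3) + 79| = |w + 4|·|w^2 - 5w + 19|.
Assume first that |w + 4| < 2, so |w| < 6. Then |w^2 - 5w + 19| ≤ 6^2 + 5·6 + 19 = 85.
Hence |(w^3 - w^2 - w - 3) + 79| ≤ 85|w + 4| < eps provided |w + 4| < eps/85.
Take delta = min(2, eps/85). Then 0 < |w + 4| < delta gives both |w + 4| < 2 and |w + 4| < eps/85, so |(w^3 - w^2 - w - 3) + 79| < eps.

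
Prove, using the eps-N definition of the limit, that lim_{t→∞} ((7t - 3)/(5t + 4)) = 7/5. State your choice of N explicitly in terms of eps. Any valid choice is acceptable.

N = (43/25)/eps

Fix eps > 0. We seek N > 0 such that t > N implies |(7t - 3)/(5t + 4) − (7/5)| < eps.
(7t - 3)/(5t + 4) − (7/5) = (5(7t - 3) − 7(5t + 4)) / (5(5t + 4)) = -43/(5(5t + 4)).
For t > 0 we have 5t + 4 > 5t, so |(7t - 3)/(5t + 4) − (7/5)| = 43/(5(5t + 4)) < 43/(5·5t) = (43/25)/t.
Thus |(7t - 3)/(5t + 4) − (7/5)| < eps whenever t > (43/25)/eps.
Take N = (43/25)/eps. If t > N then |(7t - 3)/(5t + 4) − (7/5)| < (43/25)/t < eps.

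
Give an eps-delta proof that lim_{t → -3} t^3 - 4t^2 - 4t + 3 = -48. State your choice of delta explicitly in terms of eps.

delta = min(1, eps/61)

Let eps > 0 be given. We want delta > 0 such that 0 < |t + 3| < delta implies |(t^3 - 4t^2 - 4t + 3) + 48| < eps.
(t^3 - 4t^2 - 4t + 3) + 48 = t^3 - 4t^2 - 4t + 51 = (t + 3)(t^2 - 7t + 17).
So |(t^3 - 4t^2 - 4t + 3) + 48| = |t + 3|·|t^2 - 7t + 17|.
Require delta ≤ 1. Then |t + 3| < 1 gives |t| < 4, and by the triangle inequality |t^2 - 7t + 17| ≤ 4^2 + 7·4 + 17 = 61.
Hence |(t^3 - 4t^2 - 4t + 3) + 48| ≤ 61|t + 3| < eps provided |t + 3| < eps/61.
Take delta = min(1, eps/61). Then 0 < |t + 3| < delta gives both |t + 3| < 1 and |t + 3| < eps/61, so |(t^3 - 4t^2 - 4t + 3) + 48| < eps.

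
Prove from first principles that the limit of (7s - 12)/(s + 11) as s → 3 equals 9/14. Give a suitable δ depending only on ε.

δ = min(7, (98/89)ε)

Let ε > 0 be given. We want δ > 0 with 0 < |s − 3| < δ ⇒ |(7s - 12)/(s + 11) − (9/14)| < ε.
Combining over a common denominator, (7s - 12)/(s + 11) − (9/14) = [(7s - 12)·14 − 9·(s + 11)] / [14·(s + 11)] = 89(s − 3) / (14(s + 11)).
So |(7s - 12)/(s + 11) − (9/14)| = 89|s − 3| / (14·|s + 11|).
Restrict δ ≤ 7. Then |s − 3| < 7 gives |s + 11| = |(s − 3) + 14| ≥ 14 − 7 = 7.
Hence |(7s - 12)/(s + 11) − (9/14)| < 89|s − 3|/(14·7) = (89/98)|s − 3|, which is < ε once |s − 3| < (98/89)ε.
Take δ = min(7, (98/89)ε). Then 0 < |s − 3| < δ forces both bounds, so |(7s - 12)/(s + 11) − (9/14)| < ε.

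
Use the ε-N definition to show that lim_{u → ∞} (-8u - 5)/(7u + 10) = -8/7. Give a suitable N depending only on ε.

N = (45/49)/ε

Fix ε > 0. We seek N > 0 such that u > N implies |(-8u - 5)/(7u + 10) + 8/7| < ε.
(-8u - 5)/(7u + 10) + 8/7 = (7(-8u - 5) − (-8)(7u + 10)) / (7(7u + 10)) = 45/(7(7u + 10)).
For u > 0 we have 7u + 10 > 7u, so |(-8u - 5)/(7u + 10) + 8/7| = 45/(7(7u + 10)) < 45/(7·7u) = (45/49)/u.
Thus |(-8u - 5)/(7u + 10) + 8/7| < ε whenever u > (45/49)/ε.
Take N = (45/49)/ε. If u > N then |(-8u - 5)/(7u + 10) + 8/7| < (45/49)/u < ε.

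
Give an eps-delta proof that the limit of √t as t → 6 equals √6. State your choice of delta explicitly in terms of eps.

Fix eps > 0. We want delta > 0 such that 0 < |t − 6| < delta implies |√t − √6| < eps.
Rationalise: √t − √6 = (t − 6)/(√t + √6), so |√t − √6| = |t − 6|/(√t + √6).
Restrict delta ≤ 6 so that |t − 6| < 6 forces t > 0, and then √t + √6 > √6.
Hence |√t − √6| < |t − 6|/√6, which is < eps once |t − 6| < √6·eps.
Take delta = min(6, √6·eps). If 0 < |t − 6| < delta then t > 0 and |√t − √6| < |t − 6|/√6 < eps.

delta = min(6, √6·eps)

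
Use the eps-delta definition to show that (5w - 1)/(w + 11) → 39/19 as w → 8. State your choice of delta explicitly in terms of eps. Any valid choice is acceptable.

delta = min(19/2, (361/112)eps)

Suppose eps > 0. We want delta > 0 with 0 < |w − 8| < delta ⇒ |(5w - 1)/(w + 11) − (39/19)| < eps.
Combining over a common denominator, (5w - 1)/(w + 11) − (39/19) = [(5w - 1)·19 − 39·(w + 11)] / [19·(w + 11)] = 56(w − 8) / (19(w + 11)).
So |(5w - 1)/(w + 11) − (39/19)| = 56|w − 8| / (19·|w + 11|).
Restrict delta ≤ 19/2. Then |w − 8| < 19/2 gives |w + 11| = |(w − 8) + 19| ≥ 19 − 19/2 = 19/2.
Hence |(5w - 1)/(w + 11) − (39/19)| < 56|w − 8|/(19·(19/2)) = (112/361)|w − 8|, which is < eps once |w − 8| < (361/112)eps.
Take delta = min(19/2, (361/112)eps). Then 0 < |w − 8| < delta forces both bounds, so |(5w - 1)/(w + 11) − (39/19)| < eps.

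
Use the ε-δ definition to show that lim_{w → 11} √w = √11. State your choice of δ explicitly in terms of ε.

Let ε > 0. We want δ > 0 such that 0 < |w − 11| < δ implies |√w − √11| < ε.
Multiplying by the conjugate, |√w − √11| = |w − 11|/(√w + √11).
Restrict δ ≤ 11 so that |w − 11| < 11 forces w > 0, and then √w + √11 > √11.
Hence |√w − √11| < |w − 11|/√11, which is < ε once |w − 11| < √11·ε.
Take δ = min(11, √11·ε). If 0 < |w − 11| < δ then w > 0 and |√w − √11| < |w − 11|/√11 < ε.

δ = min(11, √11·ε)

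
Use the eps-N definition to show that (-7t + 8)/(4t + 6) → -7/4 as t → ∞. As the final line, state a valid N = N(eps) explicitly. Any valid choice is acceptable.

Let eps > 0 be given. We seek N > 0 such that t > N implies |(-7t + 8)/(4t + 6) + 7/4| < eps.
(-7t + 8)/(4t + 6) + 7/4 = (4(-7t + 8) − (-7)(4t + 6)) / (4(4t + 6)) = 74/(4(4t + 6)).
For t > 0 we have 4t + 6 > 4t, so |(-7t + 8)/(4t + 6) + 7/4| = 74/(4(4t + 6)) < 74/(4·4t) = (37/8)/t.
Thus |(-7t + 8)/(4t + 6) + 7/4| < eps whenever t > (37/8)/eps.
Take N = (37/8)/eps. If t > N then |(-7t + 8)/(4t + 6) + 7/4| < (37/8)/t < eps.

N = (37/8)/eps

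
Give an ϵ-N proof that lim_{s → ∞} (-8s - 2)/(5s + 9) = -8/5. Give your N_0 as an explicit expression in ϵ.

N_0 = (62/25)/ϵ

Suppose ϵ > 0. We seek N_0 > 0 such that s > N_0 implies |(-8s - 2)/(5s + 9) + 8/5| < ϵ.
(-8s - 2)/(5s + 9) + 8/5 = (5(-8s - 2) − (-8)(5s + 9)) / (5(5s + 9)) = 62/(5(5s + 9)).
For s > 0 we have 5s + 9 > 5s, so |(-8s - 2)/(5s + 9) + 8/5| = 62/(5(5s + 9)) < 62/(5·5s) = (62/25)/s.
Thus |(-8s - 2)/(5s + 9) + 8/5| < ϵ whenever s > (62/25)/ϵ.
Take N_0 = (62/25)/ϵ. If s > N_0 then |(-8s - 2)/(5s + 9) + 8/5| < (62/25)/s < ϵ.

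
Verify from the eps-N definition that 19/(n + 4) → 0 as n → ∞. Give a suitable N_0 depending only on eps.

Fix eps > 0. For n ≥ 1, |19/(n + 4) − 0| = 19/(n + 4) ≤ 19/n.
We need 19/n < eps, i.e. n > 19/eps.
Take N_0 = 19/eps. If n > N_0 then |19/(n + 4)| ≤ 19/n < eps.

N_0 = 19/eps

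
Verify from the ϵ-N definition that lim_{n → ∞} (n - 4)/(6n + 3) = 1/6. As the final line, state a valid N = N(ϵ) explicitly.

Let ϵ > 0. For n ≥ 1, |(n - 4)/(6n + 3) − (1/6)| = |-27|/(6(6n + 3)) = 27/(6(6n + 3)).
Since 6n + 3 ≥ 6n for n ≥ 1, this is ≤ 27/(6·6n) = (3/4)/n.
So |(n - 4)/(6n + 3) − (1/6)| < ϵ whenever n > (3/4)/ϵ.
Take N = (3/4)/ϵ. If n > N then |(n - 4)/(6n + 3) − (1/6)| ≤ (3/4)/n < ϵ.

N = (3/4)/ϵ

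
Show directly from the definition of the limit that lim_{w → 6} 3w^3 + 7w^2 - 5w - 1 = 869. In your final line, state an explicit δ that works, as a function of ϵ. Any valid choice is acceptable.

δ = min(1, ϵ/467)

Let ϵ > 0. We want δ > 0 such that 0 < |w − 6| < δ implies |(3w^3 + 7w^2 - 5w - 1) − 869| < ϵ.
(3w^3 + 7w^2 - 5w - 1) − 869 = 3w^3 + 7w^2 - 5w - 870 = (w − 6)(3w^2 + 25w + 145).
So |(3w^3 + 7w^2 - 5w - 1) − 869| = |w − 6|·|3w^2 + 25w + 145|.
Assume first that |w − 6| < 1, so |w| < 7. Then |3w^2 + 25w + 145| ≤ 3·7^2 + 25·7 + 145 = 467.
Hence |(3w^3 + 7w^2 - 5w - 1) − 869| ≤ 467|w − 6| < ϵ provided |w − 6| < ϵ/467.
Take δ = min(1, ϵ/467). Then 0 < |w − 6| < δ gives both |w − 6| < 1 and |w − 6| < ϵ/467, so |(3w^3 + 7w^2 - 5w - 1) − 869| < ϵ.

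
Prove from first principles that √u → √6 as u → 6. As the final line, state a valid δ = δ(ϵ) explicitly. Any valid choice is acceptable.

δ = min(6, √6·ϵ)

Let ϵ > 0 be given. We want δ > 0 such that 0 < |u − 6| < δ implies |√u − √6| < ϵ.
Rationalise: √u − √6 = (u − 6)/(√u + √6), so |√u − √6| = |u − 6|/(√u + √6).
Restrict δ ≤ 6 so that |u − 6| < 6 forces u > 0, and then √u + √6 > √6.
Hence |√u − √6| < |u − 6|/√6, which is < ϵ once |u − 6| < √6·ϵ.
Take δ = min(6, √6·ϵ). If 0 < |u − 6| < δ then u > 0 and |√u − √6| < |u − 6|/√6 < ϵ.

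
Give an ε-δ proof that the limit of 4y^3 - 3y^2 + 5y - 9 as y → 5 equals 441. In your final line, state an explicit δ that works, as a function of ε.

δ = min(2, ε/405)

Let ε > 0. We want δ > 0 such that 0 < |y − 5| < δ implies |(4y^3 - 3y^2 + 5y - 9) − 441| < ε.
(4y^3 - 3y^2 + 5y - 9) − 441 = 4y^3 - 3y^2 + 5y - 450 = (y − 5)(4y^2 + 17y + 90).
So |(4y^3 - 3y^2 + 5y - 9) − 441| = |y − 5|·|4y^2 + 17y + 90|.
Assume first that |y − 5| < 2, so |y| < 7. Then |4y^2 + 17y + 90| ≤ 4·7^2 + 17·7 + 90 = 405.
Hence |(4y^3 - 3y^2 + 5y - 9) − 441| ≤ 405|y − 5| < ε provided |y − 5| < ε/405.
Choosing δ = min(2, ε/405) ensures both conditions, hence |(4y^3 - 3y^2 + 5y - 9) − 441| < ε.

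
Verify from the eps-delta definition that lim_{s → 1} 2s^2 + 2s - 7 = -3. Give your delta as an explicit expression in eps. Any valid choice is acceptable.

delta = min(2, eps/10)

Suppose eps > 0. We want delta > 0 such that 0 < |s − 1| < delta implies |(2s^2 + 2s - 7) + 3| < eps.
(2s^2 + 2s - 7) + 3 = 2s^2 + 2s - 4 = (s − 1)(2s + 4).
So |(2s^2 + 2s - 7) + 3| = |s − 1|·|2s + 4|.
Assume first that |s − 1| < 2, so |s| < 3. Then |2s + 4| ≤ 2·3 + 4 = 10.
Hence |(2s^2 + 2s - 7) + 3| ≤ 10|s − 1| < eps provided |s − 1| < eps/10.
Choosing delta = min(2, eps/10) ensures both conditions, hence |(2s^2 + 2s - 7) + 3| < eps.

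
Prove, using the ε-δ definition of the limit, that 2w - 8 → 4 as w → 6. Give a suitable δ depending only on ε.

δ = ε/2

Suppose ε > 0. We need δ > 0 so that 0 < |w − 6| < δ implies |(2w - 8) − 4| < ε.
Since (2w - 8) − 4 = 2(w − 6), we have |(2w - 8) − 4| = 2|w − 6|.
Thus it suffices that |w − 6| < ε/2.
Choosing δ = ε/2 gives |(2w - 8) − 4| = 2|w − 6| < ε whenever |w − 6| < δ.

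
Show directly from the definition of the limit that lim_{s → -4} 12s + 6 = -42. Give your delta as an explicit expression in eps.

Let eps > 0. We need delta > 0 so that 0 < |s + 4| < delta implies |(12s + 6) + 42| < eps.
|(12s + 6) + 42| = |12s + 48| = 12|s + 4|.
Thus it suffices that |s + 4| < eps/12.
Choosing delta = eps/12 gives |(12s + 6) + 42| = 12|s + 4| < eps whenever |s + 4| < delta.

delta = eps/12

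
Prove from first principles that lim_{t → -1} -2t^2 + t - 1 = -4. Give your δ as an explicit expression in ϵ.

δ = min(1, ϵ/7)

Suppose ϵ > 0. We want δ > 0 such that 0 < |t + 1| < δ implies |(-2t^2 + t - 1) + 4| < ϵ.
(-2t^2 + t - 1) + 4 = -2t^2 + t + 3 = (t + 1)(-2t + 3).
So |(-2t^2 + t - 1) + 4| = |t + 1|·|-2t + 3|.
Require δ ≤ 1. Then |t + 1| < 1 gives |t| < 2, and by the triangle inequality |-2t + 3| ≤ 2·2 + 3 = 7.
Hence |(-2t^2 + t - 1) + 4| ≤ 7|t + 1| < ϵ provided |t + 1| < ϵ/7.
Take δ = min(1, ϵ/7). Then 0 < |t + 1| < δ gives both |t + 1| < 1 and |t + 1| < ϵ/7, so |(-2t^2 + t - 1) + 4| < ϵ.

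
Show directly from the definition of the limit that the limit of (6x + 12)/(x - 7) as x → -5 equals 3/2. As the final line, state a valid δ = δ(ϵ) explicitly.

δ = min(6, (4/3)ϵ)

Suppose ϵ > 0. We want δ > 0 with 0 < |x + 5| < δ ⇒ |(6x + 12)/(x - 7) − (3/2)| < ϵ.
Combining over a common denominator, (6x + 12)/(x - 7) − (3/2) = [(6x + 12)·(-12) − (-18)·(x - 7)] / [(-12)·(x - 7)] = -54(x + 5) / ((-12)(x - 7)).
So |(6x + 12)/(x - 7) − (3/2)| = 54|x + 5| / (12·|x − 7|).
Restrict δ ≤ 6. Then |x + 5| < 6 gives |x − 7| = |(x + 5) + (-12)| ≥ 12 − 6 = 6.
Hence |(6x + 12)/(x - 7) − (3/2)| < 54|x + 5|/(12·6) = (3/4)|x + 5|, which is < ϵ once |x + 5| < (4/3)ϵ.
Take δ = min(6, (4/3)ϵ). Then 0 < |x + 5| < δ forces both bounds, so |(6x + 12)/(x - 7) − (3/2)| < ϵ.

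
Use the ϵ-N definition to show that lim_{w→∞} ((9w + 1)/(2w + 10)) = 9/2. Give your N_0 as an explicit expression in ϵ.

N_0 = 22/ϵ

Let ϵ > 0. We seek N_0 > 0 such that w > N_0 implies |(9w + 1)/(2w + 10) − (9/2)| < ϵ.
(9w + 1)/(2w + 10) − (9/2) = (2(9w + 1) − 9(2w + 10)) / (2(2w + 10)) = -88/(2(2w + 10)).
For w > 0 we have 2w + 10 > 2w, so |(9w + 1)/(2w + 10) − (9/2)| = 88/(2(2w + 10)) < 88/(2·2w) = 22/w.
Thus |(9w + 1)/(2w + 10) − (9/2)| < ϵ whenever w > 22/ϵ.
Take N_0 = 22/ϵ. If w > N_0 then |(9w + 1)/(2w + 10) − (9/2)| < 22/w < ϵ.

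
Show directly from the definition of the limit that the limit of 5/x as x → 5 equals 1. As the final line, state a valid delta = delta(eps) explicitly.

delta = min(5/2, (5/2)eps)

Let eps > 0. We seek delta > 0 such that 0 < |x − 5| < delta implies |5/x − 1| < eps.
|5/x − 1| = 5·|5 − x|/(5·|x|) = 5|x − 5|/(5|x|).
Restrict delta ≤ 5/2. Then |x − 5| < 5/2 gives |x| > 5/2, so 5|x| > 25/2.
Then |5/x − 1| < 5|x − 5|/(25/2), which is < eps when |x − 5| < (5/2)eps.
Take delta = min(5/2, (5/2)eps). Then 0 < |x − 5| < delta gives both |x − 5| < 5/2 and |x − 5| < (5/2)eps, so |5/x − 1| < eps.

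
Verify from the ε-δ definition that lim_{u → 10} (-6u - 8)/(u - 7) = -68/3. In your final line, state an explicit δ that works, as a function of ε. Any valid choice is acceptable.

Let ε > 0 be given. We want δ > 0 with 0 < |u − 10| < δ ⇒ |(-6u - 8)/(u - 7) + 68/3| < ε.
Combining over a common denominator, (-6u - 8)/(u - 7) + 68/3 = [(-6u - 8)·3 − (-68)·(u - 7)] / [3·(u - 7)] = 50(u − 10) / (3(u - 7)).
So |(-6u - 8)/(u - 7) + 68/3| = 50|u − 10| / (3·|u − 7|).
Restrict δ ≤ 3/2. Then |u − 10| < 3/2 gives |u − 7| = |(u − 10) + 3| ≥ 3 − 3/2 = 3/2.
Hence |(-6u - 8)/(u - 7) + 68/3| < 50|u − 10|/(3·(3/2)) = (100/9)|u − 10|, which is < ε once |u − 10| < (9/100)ε.
Take δ = min(3/2, (9/100)ε). Then 0 < |u − 10| < δ forces both bounds, so |(-6u - 8)/(u - 7) + 68/3| < ε.

δ = min(3/2, (9/100)ε)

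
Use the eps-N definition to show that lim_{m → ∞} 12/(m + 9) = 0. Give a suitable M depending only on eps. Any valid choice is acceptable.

M = 12/eps

Let eps > 0. For m ≥ 1, |12/(m + 9) − 0| = 12/(m + 9) ≤ 12/m.
We need 12/m < eps, i.e. m > 12/eps.
Take M = 12/eps. If m > M then |12/(m + 9)| ≤ 12/m < eps.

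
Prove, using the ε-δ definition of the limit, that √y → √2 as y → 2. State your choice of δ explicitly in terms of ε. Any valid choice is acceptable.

δ = min(2, √2·ε)

Suppose ε > 0. We want δ > 0 such that 0 < |y − 2| < δ implies |√y − √2| < ε.
Multiplying by the conjugate, |√y − √2| = |y − 2|/(√y + √2).
Restrict δ ≤ 2 so that |y − 2| < 2 forces y > 0, and then √y + √2 > √2.
Hence |√y − √2| < |y − 2|/√2, which is < ε once |y − 2| < √2·ε.
Take δ = min(2, √2·ε). If 0 < |y − 2| < δ then y > 0 and |√y − √2| < |y − 2|/√2 < ε.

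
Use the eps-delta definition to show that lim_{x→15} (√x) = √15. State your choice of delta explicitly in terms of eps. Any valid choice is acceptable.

delta = min(15, √15·eps)

Fix eps > 0. We want delta > 0 such that 0 < |x − 15| < delta implies |√x − √15| < eps.
Rationalise: √x − √15 = (x − 15)/(√x + √15), so |√x − √15| = |x − 15|/(√x + √15).
Restrict delta ≤ 15 so that |x − 15| < 15 forces x > 0, and then √x + √15 > √15.
Hence |√x − √15| < |x − 15|/√15, which is < eps once |x − 15| < √15·eps.
Take delta = min(15, √15·eps). If 0 < |x − 15| < delta then x > 0 and |√x − √15| < |x − 15|/√15 < eps.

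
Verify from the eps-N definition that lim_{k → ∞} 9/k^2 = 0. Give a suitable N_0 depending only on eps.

Suppose eps > 0. For k ≥ 1, |9/k^2 − 0| = 9/k^2.
9/k^2 < eps ⇔ k^2 > 9/eps ⇔ k > (9/eps)^{1/2}.
Take N_0 = (9/eps)^{1/2}. Then k > N_0 implies 9/k^2 < eps.

N_0 = (9/eps)^{1/2}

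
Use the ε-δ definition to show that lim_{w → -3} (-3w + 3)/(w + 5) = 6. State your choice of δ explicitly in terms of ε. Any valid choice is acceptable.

Let ε > 0 be given. We want δ > 0 with 0 < |w + 3| < δ ⇒ |(-3w + 3)/(w + 5) − 6| < ε.
Combining over a common denominator, (-3w + 3)/(w + 5) − 6 = [(-3w + 3)·2 − 12·(w + 5)] / [2·(w + 5)] = -18(w + 3) / (2(w + 5)).
So |(-3w + 3)/(w + 5) − 6| = 18|w + 3| / (2·|w + 5|).
Require δ ≤ 1, so |w + 5| ≥ |2| − |w + 3| > 2 − 1 = 1.
Hence |(-3w + 3)/(w + 5) − 6| < 18|w + 3|/(2·1) = 9|w + 3|, which is < ε once |w + 3| < (1/9)ε.
Take δ = min(1, (1/9)ε). Then 0 < |w + 3| < δ forces both bounds, so |(-3w + 3)/(w + 5) − 6| < ε.

δ = min(1, (1/9)ε)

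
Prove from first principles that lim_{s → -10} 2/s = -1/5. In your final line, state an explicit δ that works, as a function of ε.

δ = min(5, 25ε)

Suppose ε > 0. We seek δ > 0 such that 0 < |s + 10| < δ implies |2/s + 1/5| < ε.
|2/s + 1/5| = 2·|-10 − s|/(10·|s|) = 2|s + 10|/(10|s|).
Require δ ≤ 5 so that |s| > 10 − 5 = 5, hence 10|s| > 50.
Then |2/s + 1/5| < 2|s + 10|/50, which is < ε when |s + 10| < 25ε.
Take δ = min(5, 25ε). Then 0 < |s + 10| < δ gives both |s + 10| < 5 and |s + 10| < 25ε, so |2/s + 1/5| < ε.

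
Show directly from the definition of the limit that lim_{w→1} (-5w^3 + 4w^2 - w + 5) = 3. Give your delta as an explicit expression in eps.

delta = min(1, eps/24)

Let eps > 0 be given. We want delta > 0 such that 0 < |w − 1| < delta implies |(-5w^3 + 4w^2 - w + 5) − 3| < eps.
(-5w^3 + 4w^2 - w + 5) − 3 = -5w^3 + 4w^2 - w + 2 = (w − 1)(-5w^2 - w - 2).
So |(-5w^3 + 4w^2 - w + 5) − 3| = |w − 1|·|-5w^2 - w - 2|.
Require delta ≤ 1. Then |w − 1| < 1 gives |w| < 2, and by the triangle inequality |-5w^2 - w - 2| ≤ 5·2^2 + 2 + 2 = 24.
Hence |(-5w^3 + 4w^2 - w + 5) − 3| ≤ 24|w − 1| < eps provided |w − 1| < eps/24.
Choosing delta = min(1, eps/24) ensures both conditions, hence |(-5w^3 + 4w^2 - w + 5) − 3| < eps.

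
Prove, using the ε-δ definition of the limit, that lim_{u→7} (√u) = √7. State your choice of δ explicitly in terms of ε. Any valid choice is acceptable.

Fix ε > 0. We want δ > 0 such that 0 < |u − 7| < δ implies |√u − √7| < ε.
Multiplying by the conjugate, |√u − √7| = |u − 7|/(√u + √7).
Restrict δ ≤ 7 so that |u − 7| < 7 forces u > 0, and then √u + √7 > √7.
Hence |√u − √7| < |u − 7|/√7, which is < ε once |u − 7| < √7·ε.
Take δ = min(7, √7·ε). If 0 < |u − 7| < δ then u > 0 and |√u − √7| < |u − 7|/√7 < ε.

δ = min(7, √7·ε)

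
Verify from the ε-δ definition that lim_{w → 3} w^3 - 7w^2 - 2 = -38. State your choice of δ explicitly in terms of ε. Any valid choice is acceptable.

Fix ε > 0. We want δ > 0 such that 0 < |w − 3| < δ implies |(w^3 - 7w^2 - 2) + 38| < ε.
(w^3 - 7w^2 - 2) + 38 = w^3 - 7w^2 + 36 = (w − 3)(w^2 - 4w - 12).
So |(w^3 - 7w^2 - 2) + 38| = |w − 3|·|w^2 - 4w - 12|.
Require δ ≤ 2. Then |w − 3| < 2 gives |w| < 5, and by the triangle inequality |w^2 - 4w - 12| ≤ 5^2 + 4·5 + 12 = 57.
Hence |(w^3 - 7w^2 - 2) + 38| ≤ 57|w − 3| < ε provided |w − 3| < ε/57.
Choosing δ = min(2, ε/57) ensures both conditions, hence |(w^3 - 7w^2 - 2) + 38| < ε.

δ = min(2, ε/57)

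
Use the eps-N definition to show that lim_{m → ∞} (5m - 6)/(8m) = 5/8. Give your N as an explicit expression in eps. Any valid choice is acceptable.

Let eps > 0. For m ≥ 1, |(5m - 6)/(8m) − (5/8)| = |-48|/(8(8m)) = 48/(8(8m)).
Since 8m ≥ 8m for m ≥ 1, this is ≤ 48/(8·8m) = (3/4)/m.
So |(5m - 6)/(8m) − (5/8)| < eps whenever m > (3/4)/eps.
Take N = (3/4)/eps. If m > N then |(5m - 6)/(8m) − (5/8)| ≤ (3/4)/m < eps.

N = (3/4)/eps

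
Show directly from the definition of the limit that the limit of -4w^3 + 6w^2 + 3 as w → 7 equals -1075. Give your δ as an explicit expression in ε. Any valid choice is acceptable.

δ = min(1, ε/586)

Fix ε > 0. We want δ > 0 such that 0 < |w − 7| < δ implies |(-4w^3 + 6w^2 + 3) + 1075| < ε.
(-4w^3 + 6w^2 + 3) + 1075 = -4w^3 + 6w^2 + 1078 = (w − 7)(-4w^2 - 22w - 154).
So |(-4w^3 + 6w^2 + 3) + 1075| = |w − 7|·|-4w^2 - 22w - 154|.
Require δ ≤ 1. Then |w − 7| < 1 gives |w| < 8, and by the triangle inequality |-4w^2 - 22w - 154| ≤ 4·8^2 + 22·8 + 154 = 586.
Hence |(-4w^3 + 6w^2 + 3) + 1075| ≤ 586|w − 7| < ε provided |w − 7| < ε/586.
Take δ = min(1, ε/586). Then 0 < |w − 7| < δ gives both |w − 7| < 1 and |w − 7| < ε/586, so |(-4w^3 + 6w^2 + 3) + 1075| < ε.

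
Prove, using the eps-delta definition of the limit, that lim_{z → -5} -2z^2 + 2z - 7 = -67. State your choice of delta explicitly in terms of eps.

Fix eps > 0. We want delta > 0 such that 0 < |z + 5| < delta implies |(-2z^2 + 2z - 7) + 67| < eps.
(-2z^2 + 2z - 7) + 67 = -2z^2 + 2z + 60 = (z + 5)(-2z + 12).
So |(-2z^2 + 2z - 7) + 67| = |z + 5|·|-2z + 12|.
Require delta ≤ 1. Then |z + 5| < 1 gives |z| < 6, and by the triangle inequality |-2z + 12| ≤ 2·6 + 12 = 24.
Hence |(-2z^2 + 2z - 7) + 67| ≤ 24|z + 5| < eps provided |z + 5| < eps/24.
Take delta = min(1, eps/24). Then 0 < |z + 5| < delta gives both |z + 5| < 1 and |z + 5| < eps/24, so |(-2z^2 + 2z - 7) + 67| < eps.

delta = min(1, eps/24)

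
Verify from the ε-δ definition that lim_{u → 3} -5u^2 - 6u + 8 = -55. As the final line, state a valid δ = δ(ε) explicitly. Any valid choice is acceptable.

Let ε > 0 be given. We want δ > 0 such that 0 < |u − 3| < δ implies |(-5u^2 - 6u + 8) + 55| < ε.
(-5u^2 - 6u + 8) + 55 = -5u^2 - 6u + 63 = (u − 3)(-5u - 21).
So |(-5u^2 - 6u + 8) + 55| = |u − 3|·|-5u - 21|.
Require δ ≤ 1. Then |u − 3| < 1 gives |u| < 4, and by the triangle inequality |-5u - 21| ≤ 5·4 + 21 = 41.
Hence |(-5u^2 - 6u + 8) + 55| ≤ 41|u − 3| < ε provided |u − 3| < ε/41.
Choosing δ = min(1, ε/41) ensures both conditions, hence |(-5u^2 - 6u + 8) + 55| < ε.

δ = min(1, ε/41)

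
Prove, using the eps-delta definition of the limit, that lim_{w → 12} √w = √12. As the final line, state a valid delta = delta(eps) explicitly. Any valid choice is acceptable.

Fix eps > 0. We want delta > 0 such that 0 < |w − 12| < delta implies |√w − √12| < eps.
Rationalise: √w − √12 = (w − 12)/(√w + √12), so |√w − √12| = |w − 12|/(√w + √12).
Restrict delta ≤ 12 so that |w − 12| < 12 forces w > 0, and then √w + √12 > √12.
Hence |√w − √12| < |w − 12|/√12, which is < eps once |w − 12| < √12·eps.
Take delta = min(12, √12·eps). If 0 < |w − 12| < delta then w > 0 and |√w − √12| < |w − 12|/√12 < eps.

delta = min(12, √12·eps)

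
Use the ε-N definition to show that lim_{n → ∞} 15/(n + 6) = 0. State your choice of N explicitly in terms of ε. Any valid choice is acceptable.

N = 15/ε

Let ε > 0 be given. For n ≥ 1, |15/(n + 6) − 0| = 15/(n + 6) ≤ 15/n.
We need 15/n < ε, i.e. n > 15/ε.
Take N = 15/ε. If n > N then |15/(n + 6)| ≤ 15/n < ε.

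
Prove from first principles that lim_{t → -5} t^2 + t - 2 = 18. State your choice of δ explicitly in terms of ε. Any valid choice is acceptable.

δ = min(1, ε/10)

Let ε > 0. We want δ > 0 such that 0 < |t + 5| < δ implies |(t^2 + t - 2) − 18| < ε.
(t^2 + t - 2) − 18 = t^2 + t - 20 = (t + 5)(t - 4).
So |(t^2 + t - 2) − 18| = |t + 5|·|t - 4|.
Assume first that |t + 5| < 1, so |t| < 6. Then |t - 4| ≤ 6 + 4 = 10.
Hence |(t^2 + t - 2) − 18| ≤ 10|t + 5| < ε provided |t + 5| < ε/10.
Choosing δ = min(1, ε/10) ensures both conditions, hence |(t^2 + t - 2) − 18| < ε.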